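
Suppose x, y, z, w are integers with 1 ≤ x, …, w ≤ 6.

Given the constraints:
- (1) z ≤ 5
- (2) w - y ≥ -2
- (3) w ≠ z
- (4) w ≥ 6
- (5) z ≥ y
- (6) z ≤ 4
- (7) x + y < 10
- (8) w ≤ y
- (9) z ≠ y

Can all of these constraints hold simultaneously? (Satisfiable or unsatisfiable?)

Unsatisfiable

From constraints 4 and 8: y ≥ w and w ≥ 6, so y ≥ 6. From constraints 1 and 5: y ≤ z and z ≤ 5, so y ≤ 5. But 5 < 6, so no value of y works.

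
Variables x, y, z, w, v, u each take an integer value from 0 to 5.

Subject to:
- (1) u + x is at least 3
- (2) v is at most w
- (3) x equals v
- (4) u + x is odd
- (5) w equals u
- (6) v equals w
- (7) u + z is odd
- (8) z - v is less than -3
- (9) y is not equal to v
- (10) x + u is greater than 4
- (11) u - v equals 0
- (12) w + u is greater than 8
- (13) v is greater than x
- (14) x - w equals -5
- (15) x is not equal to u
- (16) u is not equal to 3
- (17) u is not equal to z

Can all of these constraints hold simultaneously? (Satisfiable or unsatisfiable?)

From constraints 3, 5, and 6, x = v = w = u, so x = u. But constraint 15 says x ≠ u. Contradiction.

Unsatisfiable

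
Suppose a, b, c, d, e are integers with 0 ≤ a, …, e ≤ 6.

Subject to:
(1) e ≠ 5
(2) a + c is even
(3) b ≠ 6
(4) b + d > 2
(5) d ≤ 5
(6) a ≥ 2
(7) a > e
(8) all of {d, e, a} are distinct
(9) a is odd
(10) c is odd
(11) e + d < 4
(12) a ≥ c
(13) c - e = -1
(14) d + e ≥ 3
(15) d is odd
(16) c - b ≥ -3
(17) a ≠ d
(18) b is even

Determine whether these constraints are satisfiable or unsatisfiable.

Satisfiable

Setting (a, b, c, d, e) = (3, 4, 1, 1, 2) satisfies everything: constraint 4: b + d = 5; constraint 11: e + d = 3; constraint 13: c - e = -1, and the others follow.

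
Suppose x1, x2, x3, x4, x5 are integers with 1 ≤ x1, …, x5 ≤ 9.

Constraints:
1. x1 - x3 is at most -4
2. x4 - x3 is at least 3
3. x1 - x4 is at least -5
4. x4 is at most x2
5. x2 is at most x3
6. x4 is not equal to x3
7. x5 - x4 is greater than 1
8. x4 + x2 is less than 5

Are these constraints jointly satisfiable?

Unsatisfiable

Constraints 1, 2, and 3 give x1 − x4 ≥ -5, x4 − x3 ≥ 3, x3 − x1 ≥ 4.
Adding all 3 inequalities: the left sides telescope to 0, and the right sides sum to (-5) + 3 + 4 = 2. So 0 ≥ 2, which is false.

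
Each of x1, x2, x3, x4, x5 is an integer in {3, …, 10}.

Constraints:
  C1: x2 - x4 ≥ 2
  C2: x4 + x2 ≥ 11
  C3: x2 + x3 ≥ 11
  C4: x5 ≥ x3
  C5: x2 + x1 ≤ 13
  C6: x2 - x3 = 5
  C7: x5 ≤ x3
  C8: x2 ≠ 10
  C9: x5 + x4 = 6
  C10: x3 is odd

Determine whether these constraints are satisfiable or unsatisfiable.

Take x1 = 3, x2 = 8, x3 = 3, x4 = 3, x5 = 3. Then constraint 1: x2 - x4 = 5; constraint 2: x4 + x2 = 11, and every other listed constraint is also met.

Satisfiable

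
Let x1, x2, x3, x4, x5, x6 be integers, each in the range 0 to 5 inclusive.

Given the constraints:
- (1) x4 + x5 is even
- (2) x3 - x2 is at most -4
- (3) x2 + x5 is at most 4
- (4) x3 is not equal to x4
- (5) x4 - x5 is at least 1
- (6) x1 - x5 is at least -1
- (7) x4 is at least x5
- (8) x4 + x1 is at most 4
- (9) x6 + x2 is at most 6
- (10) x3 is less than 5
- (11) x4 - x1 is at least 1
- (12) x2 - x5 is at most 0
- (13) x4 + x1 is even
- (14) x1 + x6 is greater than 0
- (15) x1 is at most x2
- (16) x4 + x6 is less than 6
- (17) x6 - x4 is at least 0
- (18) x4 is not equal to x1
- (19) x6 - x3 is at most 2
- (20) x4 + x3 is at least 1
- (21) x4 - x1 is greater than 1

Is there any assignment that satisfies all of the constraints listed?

Constraints 2, 6, 11, 12, 17, and 19 give x3 − x6 ≥ -2, x6 − x4 ≥ 0, x4 − x1 ≥ 1, x1 − x5 ≥ -1, x5 − x2 ≥ 0, x2 − x3 ≥ 4.
Adding all 6 inequalities: the left sides telescope to 0, and the right sides sum to (-2) + 0 + 1 + (-1) + 0 + 4 = 2. So 0 ≥ 2, which is false.

Unsatisfiable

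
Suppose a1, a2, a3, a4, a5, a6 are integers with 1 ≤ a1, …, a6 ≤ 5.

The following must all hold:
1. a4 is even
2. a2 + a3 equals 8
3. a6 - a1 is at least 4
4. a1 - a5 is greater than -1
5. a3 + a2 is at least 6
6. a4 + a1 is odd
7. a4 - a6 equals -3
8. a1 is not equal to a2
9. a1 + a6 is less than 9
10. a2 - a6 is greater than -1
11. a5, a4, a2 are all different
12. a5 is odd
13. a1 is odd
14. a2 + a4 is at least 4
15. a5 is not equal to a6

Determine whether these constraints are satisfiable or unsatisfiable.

One satisfying assignment is a1 = 1, a2 = 5, a3 = 3, a4 = 2, a5 = 1, a6 = 5.
For the less obvious constraints — constraint 2: a2 + a3 = 8; constraint 3: a6 - a1 = 4; constraint 4: a1 - a5 = 0 — and the others hold by inspection.

Satisfiable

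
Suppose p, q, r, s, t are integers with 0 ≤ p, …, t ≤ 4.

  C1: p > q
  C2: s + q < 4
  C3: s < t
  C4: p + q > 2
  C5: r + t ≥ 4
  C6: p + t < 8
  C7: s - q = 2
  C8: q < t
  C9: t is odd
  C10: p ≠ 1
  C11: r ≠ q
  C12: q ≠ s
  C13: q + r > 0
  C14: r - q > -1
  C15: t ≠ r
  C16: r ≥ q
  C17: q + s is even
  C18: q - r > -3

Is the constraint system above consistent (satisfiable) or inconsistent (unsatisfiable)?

Satisfiable

The assignment p = 3, q = 0, r = 2, s = 2, t = 3 works:
  constraint 2 holds since s + q = 2.
  constraint 4 holds since p + q = 3.
  constraint 5 holds since r + t = 5.
The rest check out directly.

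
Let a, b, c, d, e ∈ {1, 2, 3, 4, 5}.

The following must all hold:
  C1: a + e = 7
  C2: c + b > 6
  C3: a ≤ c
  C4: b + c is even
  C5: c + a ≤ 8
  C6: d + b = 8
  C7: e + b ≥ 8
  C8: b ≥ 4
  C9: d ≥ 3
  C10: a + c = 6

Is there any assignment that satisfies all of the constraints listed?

Satisfiable

Setting (a, b, c, d, e) = (2, 4, 4, 4, 5) satisfies everything: constraint 1: a + e = 7; constraint 2: c + b = 8, and the others follow.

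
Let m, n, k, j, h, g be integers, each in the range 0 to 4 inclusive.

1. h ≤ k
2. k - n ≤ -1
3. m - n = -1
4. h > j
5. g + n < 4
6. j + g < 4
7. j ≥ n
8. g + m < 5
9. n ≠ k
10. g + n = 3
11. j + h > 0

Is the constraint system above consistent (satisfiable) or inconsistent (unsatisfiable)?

Constraints 1, 2, 4, and 7 give n ≤ j, j < h, h ≤ k, k < n. Chaining: n ≤ j < h ≤ k < n, which forces n < n — impossible.

Unsatisfiable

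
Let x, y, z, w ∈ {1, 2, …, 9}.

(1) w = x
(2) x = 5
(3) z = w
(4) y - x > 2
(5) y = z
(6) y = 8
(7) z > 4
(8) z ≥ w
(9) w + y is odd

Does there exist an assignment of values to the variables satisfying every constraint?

Constraint 6 fixes y = 8 and constraint 2 fixes x = 5. Constraints 1, 3, and 5 give y = z = w = x, so y = x. But 8 ≠ 5 — contradiction.

Unsatisfiable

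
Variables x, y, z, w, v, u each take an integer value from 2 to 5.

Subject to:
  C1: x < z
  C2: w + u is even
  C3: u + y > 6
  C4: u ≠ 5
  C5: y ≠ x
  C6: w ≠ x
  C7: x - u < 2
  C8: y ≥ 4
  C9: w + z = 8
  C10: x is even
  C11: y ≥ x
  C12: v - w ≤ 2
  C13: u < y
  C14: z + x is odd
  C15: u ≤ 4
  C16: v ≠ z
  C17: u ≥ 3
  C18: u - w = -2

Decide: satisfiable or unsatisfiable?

Satisfiable

Setting (x, y, z, w, v, u) = (2, 5, 3, 5, 5, 3) satisfies everything: constraint 3: u + y = 8; constraint 7: x - u = -1; constraint 9: w + z = 8, and the others follow.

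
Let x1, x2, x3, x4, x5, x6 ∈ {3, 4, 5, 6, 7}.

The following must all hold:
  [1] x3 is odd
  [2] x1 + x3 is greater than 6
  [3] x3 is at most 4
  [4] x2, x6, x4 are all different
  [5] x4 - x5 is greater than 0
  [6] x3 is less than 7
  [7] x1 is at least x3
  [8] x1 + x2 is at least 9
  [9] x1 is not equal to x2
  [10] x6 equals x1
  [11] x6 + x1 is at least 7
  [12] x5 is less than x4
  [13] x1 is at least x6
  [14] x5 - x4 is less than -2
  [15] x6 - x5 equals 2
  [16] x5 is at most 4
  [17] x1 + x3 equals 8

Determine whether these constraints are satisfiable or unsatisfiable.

Satisfiable

Try x1 = 5, x2 = 7, x3 = 3, x4 = 6, x5 = 3, x6 = 5.
Check constraint 2: x1 + x3 = 8; constraint 5: x4 - x5 = 3; constraint 8: x1 + x2 = 12. The remaining constraints are straightforward to verify.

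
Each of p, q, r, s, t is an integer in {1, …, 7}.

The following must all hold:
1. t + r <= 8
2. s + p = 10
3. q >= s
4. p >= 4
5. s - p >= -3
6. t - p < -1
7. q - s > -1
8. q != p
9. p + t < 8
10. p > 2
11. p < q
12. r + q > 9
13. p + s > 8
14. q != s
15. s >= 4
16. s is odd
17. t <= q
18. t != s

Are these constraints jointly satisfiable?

The assignment p = 5, q = 7, r = 5, s = 5, t = 2 works:
  constraint 1 holds since t + r = 7.
  constraint 2 holds since s + p = 10.
The rest check out directly.

Satisfiable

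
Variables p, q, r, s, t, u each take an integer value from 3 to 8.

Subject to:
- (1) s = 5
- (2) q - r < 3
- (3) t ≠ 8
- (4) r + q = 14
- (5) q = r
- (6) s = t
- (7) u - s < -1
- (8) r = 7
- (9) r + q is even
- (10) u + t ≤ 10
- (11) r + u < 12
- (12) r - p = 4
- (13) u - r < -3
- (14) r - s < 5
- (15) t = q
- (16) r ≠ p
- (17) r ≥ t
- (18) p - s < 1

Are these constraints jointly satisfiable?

Constraint 1 fixes s = 5 and constraint 8 fixes r = 7. Constraints 5, 6, and 15 give s = t = q = r, so s = r. But 5 ≠ 7 — contradiction.

Unsatisfiable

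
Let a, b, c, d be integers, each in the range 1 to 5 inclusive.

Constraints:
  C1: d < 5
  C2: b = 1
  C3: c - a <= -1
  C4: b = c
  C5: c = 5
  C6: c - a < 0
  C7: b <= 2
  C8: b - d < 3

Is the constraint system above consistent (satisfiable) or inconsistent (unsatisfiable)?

Unsatisfiable

Constraint 2 fixes b = 1 and constraint 5 fixes c = 5, but constraint 4 requires b = c. Since 1 ≠ 5, contradiction.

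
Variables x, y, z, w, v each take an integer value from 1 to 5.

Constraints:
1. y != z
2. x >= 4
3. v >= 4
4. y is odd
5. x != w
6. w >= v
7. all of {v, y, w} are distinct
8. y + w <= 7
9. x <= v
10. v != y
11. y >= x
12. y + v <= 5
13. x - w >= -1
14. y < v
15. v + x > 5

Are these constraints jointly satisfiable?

Unsatisfiable

From constraints 2 and 11: y ≥ x ≥ 4. From constraints 3 and 6: w ≥ v ≥ 4. Hence y + w ≥ 8. But constraint 8 requires y + w ≤ 7, and 7 < 8. Contradiction.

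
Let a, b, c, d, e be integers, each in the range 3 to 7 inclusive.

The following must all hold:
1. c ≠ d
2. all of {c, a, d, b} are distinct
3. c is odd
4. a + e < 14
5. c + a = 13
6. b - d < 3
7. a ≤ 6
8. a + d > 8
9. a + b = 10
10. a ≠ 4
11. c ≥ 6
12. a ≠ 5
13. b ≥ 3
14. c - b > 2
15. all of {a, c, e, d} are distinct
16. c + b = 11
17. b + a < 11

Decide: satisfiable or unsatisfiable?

Setting (a, b, c, d, e) = (6, 4, 7, 3, 5) satisfies everything: constraint 4: a + e = 11; constraint 5: c + a = 13, and the others follow.

Satisfiable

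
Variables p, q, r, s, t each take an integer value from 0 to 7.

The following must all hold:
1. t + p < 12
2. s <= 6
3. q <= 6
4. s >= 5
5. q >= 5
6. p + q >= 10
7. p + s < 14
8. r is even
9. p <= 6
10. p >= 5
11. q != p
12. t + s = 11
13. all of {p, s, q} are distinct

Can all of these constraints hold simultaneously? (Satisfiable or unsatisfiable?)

Unsatisfiable

Constraints 2, 3, 4, 5, 9, and 10 confine each of p, s, q to the 2 values {5, 6}.
Constraint 13 requires all 3 of them to be distinct, but only 2 values are available — impossible by the pigeonhole principle.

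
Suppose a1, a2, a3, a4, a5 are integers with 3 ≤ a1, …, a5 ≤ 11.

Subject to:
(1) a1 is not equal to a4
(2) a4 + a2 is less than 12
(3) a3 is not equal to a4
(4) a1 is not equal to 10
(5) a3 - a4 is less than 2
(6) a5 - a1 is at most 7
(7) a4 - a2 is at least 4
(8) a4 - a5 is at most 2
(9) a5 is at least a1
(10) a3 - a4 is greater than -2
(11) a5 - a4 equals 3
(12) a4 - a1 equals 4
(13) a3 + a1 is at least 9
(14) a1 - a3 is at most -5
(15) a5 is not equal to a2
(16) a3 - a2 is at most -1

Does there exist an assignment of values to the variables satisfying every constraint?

Constraints 6, 7, 8, 14, and 16 give a5 − a4 ≥ -2, a4 − a2 ≥ 4, a2 − a3 ≥ 1, a3 − a1 ≥ 5, a1 − a5 ≥ -7.
Adding all 5 inequalities: the left sides telescope to 0, and the right sides sum to (-2) + 4 + 1 + 5 + (-7) = 1. So 0 ≥ 1, which is false.

Unsatisfiable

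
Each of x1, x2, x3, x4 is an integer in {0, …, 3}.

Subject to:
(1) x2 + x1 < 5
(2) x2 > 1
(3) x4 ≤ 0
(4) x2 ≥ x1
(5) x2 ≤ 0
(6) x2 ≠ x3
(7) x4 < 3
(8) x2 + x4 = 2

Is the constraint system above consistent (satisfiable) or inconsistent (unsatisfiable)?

From constraint 5: x2 ≤ 0. From constraint 3: x4 ≤ 0. Hence x2 + x4 ≤ 0. But constraint 8 requires x2 + x4 = 2, and 2 > 0. Contradiction.

Unsatisfiable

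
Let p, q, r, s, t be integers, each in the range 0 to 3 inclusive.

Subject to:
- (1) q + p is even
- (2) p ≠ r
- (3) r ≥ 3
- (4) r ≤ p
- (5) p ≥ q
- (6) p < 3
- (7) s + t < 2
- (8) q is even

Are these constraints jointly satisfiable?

From constraints 3 and 4: p ≥ r and r ≥ 3, so p ≥ 3. From constraint 6: p ≤ 2. But 2 < 3, so no value of p works.

Unsatisfiable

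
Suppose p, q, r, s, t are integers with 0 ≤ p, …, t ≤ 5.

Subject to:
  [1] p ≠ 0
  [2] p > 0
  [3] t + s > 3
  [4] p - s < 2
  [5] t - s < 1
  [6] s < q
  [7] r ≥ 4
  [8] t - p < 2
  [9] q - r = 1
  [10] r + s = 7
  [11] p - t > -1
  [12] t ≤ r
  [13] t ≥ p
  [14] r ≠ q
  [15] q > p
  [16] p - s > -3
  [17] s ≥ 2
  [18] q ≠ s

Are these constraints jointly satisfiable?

One satisfying assignment is p = 3, q = 5, r = 4, s = 3, t = 3.
For the less obvious constraints — constraint 3: t + s = 6; constraint 4: p - s = 0; constraint 5: t - s = 0 — and the others hold by inspection.

Satisfiable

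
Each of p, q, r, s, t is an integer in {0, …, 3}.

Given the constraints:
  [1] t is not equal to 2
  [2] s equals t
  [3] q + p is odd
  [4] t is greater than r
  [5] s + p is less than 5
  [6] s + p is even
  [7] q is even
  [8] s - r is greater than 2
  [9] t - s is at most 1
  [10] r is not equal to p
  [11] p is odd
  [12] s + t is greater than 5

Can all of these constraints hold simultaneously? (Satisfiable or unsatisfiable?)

One satisfying assignment is p = 1, q = 2, r = 0, s = 3, t = 3.
For the less obvious constraints — constraint 5: s + p = 4; constraint 8: s - r = 3 — and the others hold by inspection.

Satisfiable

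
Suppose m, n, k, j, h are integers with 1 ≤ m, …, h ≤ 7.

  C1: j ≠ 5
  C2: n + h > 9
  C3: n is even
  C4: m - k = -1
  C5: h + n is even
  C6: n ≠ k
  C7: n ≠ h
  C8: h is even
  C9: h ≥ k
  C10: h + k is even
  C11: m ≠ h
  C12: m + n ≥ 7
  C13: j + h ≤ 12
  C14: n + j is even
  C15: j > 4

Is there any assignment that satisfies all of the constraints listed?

One satisfying assignment is m = 3, n = 6, k = 4, j = 6, h = 4.
For the less obvious constraints — constraint 2: n + h = 10; constraint 4: m - k = -1; constraint 12: m + n = 9 — and the others hold by inspection.

Satisfiable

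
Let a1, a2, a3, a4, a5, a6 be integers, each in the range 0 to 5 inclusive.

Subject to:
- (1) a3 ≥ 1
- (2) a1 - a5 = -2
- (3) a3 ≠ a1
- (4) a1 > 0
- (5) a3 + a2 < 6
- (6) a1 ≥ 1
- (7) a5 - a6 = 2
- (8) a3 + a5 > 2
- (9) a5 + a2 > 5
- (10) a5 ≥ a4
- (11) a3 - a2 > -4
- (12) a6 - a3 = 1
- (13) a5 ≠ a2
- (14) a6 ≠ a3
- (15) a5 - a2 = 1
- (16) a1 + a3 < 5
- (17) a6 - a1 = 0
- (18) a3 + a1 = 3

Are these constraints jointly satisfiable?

Take a1 = 2, a2 = 3, a3 = 1, a4 = 3, a5 = 4, a6 = 2. Then constraint 2: a1 - a5 = -2; constraint 5: a3 + a2 = 4; constraint 7: a5 - a6 = 2, and every other listed constraint is also met.

Satisfiable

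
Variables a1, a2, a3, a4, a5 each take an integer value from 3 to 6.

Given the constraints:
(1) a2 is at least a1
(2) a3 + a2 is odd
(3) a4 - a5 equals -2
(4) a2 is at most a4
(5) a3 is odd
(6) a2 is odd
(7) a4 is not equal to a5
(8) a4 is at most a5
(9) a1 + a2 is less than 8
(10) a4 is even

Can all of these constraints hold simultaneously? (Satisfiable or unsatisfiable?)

Constraint 5 makes a3 odd and constraint 6 makes a2 odd, so a3 + a2 must be even. Constraint 2 says a3 + a2 is odd — contradiction.

Unsatisfiable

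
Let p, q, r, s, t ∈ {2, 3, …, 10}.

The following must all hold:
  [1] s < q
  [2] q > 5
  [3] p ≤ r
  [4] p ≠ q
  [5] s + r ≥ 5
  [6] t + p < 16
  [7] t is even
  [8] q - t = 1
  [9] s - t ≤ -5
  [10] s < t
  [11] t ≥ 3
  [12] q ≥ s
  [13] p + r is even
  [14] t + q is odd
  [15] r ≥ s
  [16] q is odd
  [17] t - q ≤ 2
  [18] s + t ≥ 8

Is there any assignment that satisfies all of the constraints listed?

One satisfying assignment is p = 5, q = 9, r = 5, s = 3, t = 8.
For the less obvious constraints — constraint 5: s + r = 8; constraint 6: t + p = 13; constraint 8: q - t = 1 — and the others hold by inspection.

Satisfiable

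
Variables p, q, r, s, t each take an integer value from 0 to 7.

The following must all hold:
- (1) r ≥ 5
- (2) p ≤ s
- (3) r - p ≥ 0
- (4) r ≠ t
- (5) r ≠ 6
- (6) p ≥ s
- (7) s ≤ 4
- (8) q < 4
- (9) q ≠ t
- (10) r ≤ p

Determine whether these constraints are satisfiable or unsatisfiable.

From constraints 1 and 10: p ≥ r and r ≥ 5, so p ≥ 5. From constraints 2 and 7: p ≤ s and s ≤ 4, so p ≤ 4. But 4 < 5, so no value of p works.

Unsatisfiable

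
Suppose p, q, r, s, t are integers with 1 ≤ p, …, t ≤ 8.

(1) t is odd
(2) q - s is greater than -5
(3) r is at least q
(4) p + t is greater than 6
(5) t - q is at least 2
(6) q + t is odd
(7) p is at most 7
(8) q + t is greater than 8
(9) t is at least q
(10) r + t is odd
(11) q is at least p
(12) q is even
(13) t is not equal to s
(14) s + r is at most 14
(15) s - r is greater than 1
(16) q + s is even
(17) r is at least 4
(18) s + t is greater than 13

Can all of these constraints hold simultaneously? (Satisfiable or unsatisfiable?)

Satisfiable

One satisfying assignment is p = 1, q = 4, r = 4, s = 8, t = 7.
For the less obvious constraints — constraint 2: q - s = -4; constraint 4: p + t = 8; constraint 5: t - q = 3 — and the others hold by inspection.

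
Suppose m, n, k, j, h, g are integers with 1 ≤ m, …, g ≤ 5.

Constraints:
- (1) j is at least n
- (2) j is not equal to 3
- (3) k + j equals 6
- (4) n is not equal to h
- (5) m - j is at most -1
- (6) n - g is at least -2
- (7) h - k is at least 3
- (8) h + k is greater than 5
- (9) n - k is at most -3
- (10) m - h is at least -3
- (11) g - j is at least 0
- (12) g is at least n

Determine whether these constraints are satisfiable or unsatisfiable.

Unsatisfiable

Constraints 5, 6, 7, 9, 10, and 11 give n − g ≥ -2, g − j ≥ 0, j − m ≥ 1, m − h ≥ -3, h − k ≥ 3, k − n ≥ 3.
Adding all 6 inequalities: the left sides telescope to 0, and the right sides sum to (-2) + 0 + 1 + (-3) + 3 + 3 = 2. So 0 ≥ 2, which is false.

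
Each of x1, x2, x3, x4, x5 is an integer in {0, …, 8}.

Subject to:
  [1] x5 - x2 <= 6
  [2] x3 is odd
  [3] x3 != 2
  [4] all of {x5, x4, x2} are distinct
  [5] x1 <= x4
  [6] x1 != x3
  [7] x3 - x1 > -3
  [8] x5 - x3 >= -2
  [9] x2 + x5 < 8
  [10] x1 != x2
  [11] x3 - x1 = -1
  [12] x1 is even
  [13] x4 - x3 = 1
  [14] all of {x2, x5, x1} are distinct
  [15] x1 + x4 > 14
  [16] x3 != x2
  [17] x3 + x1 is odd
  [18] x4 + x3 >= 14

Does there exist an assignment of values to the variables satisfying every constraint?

Setting (x1, x2, x3, x4, x5) = (8, 1, 7, 8, 6) satisfies everything: constraint 1: x5 - x2 = 5; constraint 7: x3 - x1 = -1, and the others follow.

Satisfiable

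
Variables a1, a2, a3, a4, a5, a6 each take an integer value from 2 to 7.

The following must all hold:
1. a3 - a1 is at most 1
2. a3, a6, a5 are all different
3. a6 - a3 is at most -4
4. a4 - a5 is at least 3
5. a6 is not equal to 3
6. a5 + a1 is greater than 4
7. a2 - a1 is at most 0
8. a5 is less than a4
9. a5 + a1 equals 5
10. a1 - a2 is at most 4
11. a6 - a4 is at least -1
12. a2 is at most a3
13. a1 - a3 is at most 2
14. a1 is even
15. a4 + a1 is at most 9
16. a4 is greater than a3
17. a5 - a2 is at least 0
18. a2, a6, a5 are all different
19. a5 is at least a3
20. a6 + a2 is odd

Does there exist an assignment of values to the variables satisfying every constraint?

Unsatisfiable

Constraints 1, 3, 4, 10, 11, and 17 give a2 − a1 ≥ -4, a1 − a3 ≥ -1, a3 − a6 ≥ 4, a6 − a4 ≥ -1, a4 − a5 ≥ 3, a5 − a2 ≥ 0.
Adding all 6 inequalities: the left sides telescope to 0, and the right sides sum to (-4) + (-1) + 4 + (-1) + 3 + 0 = 1. So 0 ≥ 1, which is false.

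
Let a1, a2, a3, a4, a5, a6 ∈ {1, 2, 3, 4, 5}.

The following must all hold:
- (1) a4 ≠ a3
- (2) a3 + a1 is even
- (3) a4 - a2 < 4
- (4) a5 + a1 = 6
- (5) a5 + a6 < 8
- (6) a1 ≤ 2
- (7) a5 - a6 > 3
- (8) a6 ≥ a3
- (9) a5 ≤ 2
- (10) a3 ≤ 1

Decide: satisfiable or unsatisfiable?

Unsatisfiable

From constraint 9: a5 ≤ 2. From constraint 6: a1 ≤ 2. Hence a5 + a1 ≤ 4. But constraint 4 requires a5 + a1 = 6, and 6 > 4. Contradiction.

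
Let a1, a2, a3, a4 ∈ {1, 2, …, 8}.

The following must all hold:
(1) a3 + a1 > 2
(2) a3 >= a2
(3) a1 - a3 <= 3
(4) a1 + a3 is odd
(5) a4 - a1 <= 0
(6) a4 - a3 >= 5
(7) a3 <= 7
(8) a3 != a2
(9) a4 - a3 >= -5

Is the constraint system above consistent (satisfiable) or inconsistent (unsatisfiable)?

Unsatisfiable

Constraints 3, 5, and 6 give a4 − a3 ≥ 5, a3 − a1 ≥ -3, a1 − a4 ≥ 0.
Adding all 3 inequalities: the left sides telescope to 0, and the right sides sum to 5 + (-3) + 0 = 2. So 0 ≥ 2, which is false.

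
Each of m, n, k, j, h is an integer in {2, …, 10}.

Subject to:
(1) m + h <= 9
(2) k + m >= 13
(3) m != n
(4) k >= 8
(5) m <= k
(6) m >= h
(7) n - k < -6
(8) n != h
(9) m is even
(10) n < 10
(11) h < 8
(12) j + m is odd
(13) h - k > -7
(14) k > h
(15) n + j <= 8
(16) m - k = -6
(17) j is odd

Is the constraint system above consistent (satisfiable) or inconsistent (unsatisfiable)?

Try m = 4, n = 3, k = 10, j = 3, h = 4.
Check constraint 1: m + h = 8; constraint 2: k + m = 14. The remaining constraints are straightforward to verify.

Satisfiable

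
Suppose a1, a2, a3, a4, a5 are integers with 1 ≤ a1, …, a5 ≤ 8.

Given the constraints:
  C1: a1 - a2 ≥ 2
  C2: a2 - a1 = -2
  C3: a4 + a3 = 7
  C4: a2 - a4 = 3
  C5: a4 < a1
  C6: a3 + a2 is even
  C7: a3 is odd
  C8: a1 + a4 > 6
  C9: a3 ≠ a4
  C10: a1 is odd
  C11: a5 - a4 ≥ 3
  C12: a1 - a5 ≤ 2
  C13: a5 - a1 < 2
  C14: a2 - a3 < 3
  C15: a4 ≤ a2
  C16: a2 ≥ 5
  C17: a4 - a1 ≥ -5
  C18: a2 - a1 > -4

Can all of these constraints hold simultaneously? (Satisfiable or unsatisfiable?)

Satisfiable

One satisfying assignment is a1 = 7, a2 = 5, a3 = 5, a4 = 2, a5 = 7.
For the less obvious constraints — constraint 1: a1 - a2 = 2; constraint 2: a2 - a1 = -2 — and the others hold by inspection.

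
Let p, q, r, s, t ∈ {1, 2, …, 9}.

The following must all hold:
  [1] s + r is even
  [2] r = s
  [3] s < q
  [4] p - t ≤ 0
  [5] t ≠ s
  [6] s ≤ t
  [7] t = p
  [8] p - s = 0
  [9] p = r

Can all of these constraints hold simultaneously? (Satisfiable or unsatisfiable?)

Unsatisfiable

From constraints 2, 7, and 9, t = p = r = s, so t = s. But constraint 5 says t ≠ s. Contradiction.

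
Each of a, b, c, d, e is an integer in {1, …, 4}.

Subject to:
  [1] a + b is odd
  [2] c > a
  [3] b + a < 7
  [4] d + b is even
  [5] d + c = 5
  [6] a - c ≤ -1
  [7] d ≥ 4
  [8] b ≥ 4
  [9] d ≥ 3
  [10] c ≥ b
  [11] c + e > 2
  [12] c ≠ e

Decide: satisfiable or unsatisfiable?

Unsatisfiable

From constraint 9: d ≥ 3. From constraints 8 and 10: c ≥ b ≥ 4. Hence d + c ≥ 7. But constraint 5 requires d + c = 5, and 5 < 7. Contradiction.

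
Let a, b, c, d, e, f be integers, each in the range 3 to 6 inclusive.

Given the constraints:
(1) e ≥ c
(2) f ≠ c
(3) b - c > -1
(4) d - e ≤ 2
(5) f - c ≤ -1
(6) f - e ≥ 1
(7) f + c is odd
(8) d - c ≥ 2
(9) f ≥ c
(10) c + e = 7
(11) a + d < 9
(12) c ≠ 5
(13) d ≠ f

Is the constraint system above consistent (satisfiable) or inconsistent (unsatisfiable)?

Constraints 4, 5, 6, and 8 give c − f ≥ 1, f − e ≥ 1, e − d ≥ -2, d − c ≥ 2.
Adding all 4 inequalities: the left sides telescope to 0, and the right sides sum to 1 + 1 + (-2) + 2 = 2. So 0 ≥ 2, which is false.

Unsatisfiable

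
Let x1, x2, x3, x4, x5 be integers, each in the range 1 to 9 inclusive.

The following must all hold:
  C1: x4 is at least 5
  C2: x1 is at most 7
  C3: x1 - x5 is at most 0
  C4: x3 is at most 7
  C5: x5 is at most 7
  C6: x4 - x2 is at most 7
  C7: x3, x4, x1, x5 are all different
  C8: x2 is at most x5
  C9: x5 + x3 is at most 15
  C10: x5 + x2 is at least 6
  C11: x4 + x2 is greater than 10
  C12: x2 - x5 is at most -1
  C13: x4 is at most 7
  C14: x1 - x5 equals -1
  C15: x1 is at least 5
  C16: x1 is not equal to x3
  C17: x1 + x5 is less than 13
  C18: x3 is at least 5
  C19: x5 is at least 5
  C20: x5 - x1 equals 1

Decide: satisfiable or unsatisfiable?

Constraints 1, 2, 4, 5, 13, 15, 18, and 19 confine each of x3, x4, x1, x5 to the 3 values {5, …, 7}.
Constraint 7 requires all 4 of them to be distinct, but only 3 values are available — impossible by the pigeonhole principle.

Unsatisfiable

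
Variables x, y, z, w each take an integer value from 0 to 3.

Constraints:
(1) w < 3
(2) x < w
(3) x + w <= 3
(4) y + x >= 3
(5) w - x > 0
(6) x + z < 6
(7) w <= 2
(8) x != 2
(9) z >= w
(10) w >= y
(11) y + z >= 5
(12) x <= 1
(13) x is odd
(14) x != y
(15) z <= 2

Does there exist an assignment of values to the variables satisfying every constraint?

Unsatisfiable

From constraints 7 and 10: y ≤ w ≤ 2. From constraint 15: z ≤ 2. Hence y + z ≤ 4. But constraint 11 requires y + z ≥ 5, and 5 > 4. Contradiction.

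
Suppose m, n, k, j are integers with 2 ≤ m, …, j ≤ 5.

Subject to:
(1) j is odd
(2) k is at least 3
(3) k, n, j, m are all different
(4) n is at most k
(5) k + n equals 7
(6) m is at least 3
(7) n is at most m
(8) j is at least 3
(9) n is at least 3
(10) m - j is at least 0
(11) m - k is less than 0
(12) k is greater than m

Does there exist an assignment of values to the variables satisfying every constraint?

Constraints 2, 6, 8, and 9 confine each of k, n, j, m to the 3 values {3, …, 5} (the domain already gives each ≤ 5).
Constraint 3 requires all 4 of them to be distinct, but only 3 values are available — impossible by the pigeonhole principle.

Unsatisfiable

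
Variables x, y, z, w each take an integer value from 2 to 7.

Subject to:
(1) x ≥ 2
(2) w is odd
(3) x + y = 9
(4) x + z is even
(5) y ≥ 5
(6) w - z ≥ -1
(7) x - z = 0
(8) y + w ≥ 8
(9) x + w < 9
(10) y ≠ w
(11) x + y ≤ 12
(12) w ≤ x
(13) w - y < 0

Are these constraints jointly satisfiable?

Satisfiable

The assignment x = 3, y = 6, z = 3, w = 3 works:
  constraint 3 holds since x + y = 9.
  constraint 6 holds since w - z = 0.
  constraint 7 holds since x - z = 0.
The rest check out directly.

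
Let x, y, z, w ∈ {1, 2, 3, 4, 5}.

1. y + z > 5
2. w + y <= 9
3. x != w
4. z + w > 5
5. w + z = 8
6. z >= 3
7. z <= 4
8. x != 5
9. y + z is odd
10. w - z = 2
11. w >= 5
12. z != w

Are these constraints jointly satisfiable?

Satisfiable

One satisfying assignment is x = 4, y = 4, z = 3, w = 5.
For the less obvious constraints — constraint 1: y + z = 7; constraint 2: w + y = 9 — and the others hold by inspection.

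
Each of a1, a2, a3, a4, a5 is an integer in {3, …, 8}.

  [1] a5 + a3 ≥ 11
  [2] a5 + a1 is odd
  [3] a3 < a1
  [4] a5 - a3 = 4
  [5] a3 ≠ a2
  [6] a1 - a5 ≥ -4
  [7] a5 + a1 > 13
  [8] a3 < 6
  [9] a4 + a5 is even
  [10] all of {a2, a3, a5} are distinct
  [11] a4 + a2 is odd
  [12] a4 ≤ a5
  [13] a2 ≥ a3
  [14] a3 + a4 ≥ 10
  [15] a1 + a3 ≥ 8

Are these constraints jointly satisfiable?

Satisfiable

Take a1 = 7, a2 = 7, a3 = 4, a4 = 8, a5 = 8. Then constraint 1: a5 + a3 = 12; constraint 4: a5 - a3 = 4, and every other listed constraint is also met.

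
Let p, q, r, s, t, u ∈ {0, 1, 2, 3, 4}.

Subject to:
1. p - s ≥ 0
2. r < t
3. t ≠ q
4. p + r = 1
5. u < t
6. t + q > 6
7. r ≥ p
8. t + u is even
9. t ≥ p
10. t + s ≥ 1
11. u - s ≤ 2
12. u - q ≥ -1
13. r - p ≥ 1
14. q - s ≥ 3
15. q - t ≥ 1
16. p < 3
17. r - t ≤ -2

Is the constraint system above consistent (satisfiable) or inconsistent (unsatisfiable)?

Unsatisfiable

Constraints 1, 11, 12, 13, 15, and 17 give s − u ≥ -2, u − q ≥ -1, q − t ≥ 1, t − r ≥ 2, r − p ≥ 1, p − s ≥ 0.
Adding all 6 inequalities: the left sides telescope to 0, and the right sides sum to (-2) + (-1) + 1 + 2 + 1 + 0 = 1. So 0 ≥ 1, which is false.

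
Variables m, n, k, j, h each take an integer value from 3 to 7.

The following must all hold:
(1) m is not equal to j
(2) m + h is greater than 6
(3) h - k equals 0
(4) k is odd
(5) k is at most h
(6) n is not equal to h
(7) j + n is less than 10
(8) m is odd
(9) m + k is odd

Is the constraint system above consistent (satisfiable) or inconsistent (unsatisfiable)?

Constraint 8 makes m odd and constraint 4 makes k odd, so m + k must be even. Constraint 9 says m + k is odd — contradiction.

Unsatisfiable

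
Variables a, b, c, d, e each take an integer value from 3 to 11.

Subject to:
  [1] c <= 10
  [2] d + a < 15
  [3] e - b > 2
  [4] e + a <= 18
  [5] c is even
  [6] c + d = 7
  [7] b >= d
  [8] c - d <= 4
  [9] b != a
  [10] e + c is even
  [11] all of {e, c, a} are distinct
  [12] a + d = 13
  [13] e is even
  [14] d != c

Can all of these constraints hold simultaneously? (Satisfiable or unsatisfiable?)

Setting (a, b, c, d, e) = (10, 4, 4, 3, 8) satisfies everything: constraint 2: d + a = 13; constraint 3: e - b = 4; constraint 4: e + a = 18, and the others follow.

Satisfiable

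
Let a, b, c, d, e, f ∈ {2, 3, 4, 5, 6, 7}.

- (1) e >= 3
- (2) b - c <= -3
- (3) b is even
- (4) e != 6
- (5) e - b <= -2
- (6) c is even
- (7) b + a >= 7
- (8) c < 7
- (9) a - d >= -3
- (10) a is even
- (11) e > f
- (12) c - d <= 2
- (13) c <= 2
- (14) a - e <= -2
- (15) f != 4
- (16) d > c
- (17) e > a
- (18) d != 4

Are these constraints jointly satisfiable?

Constraints 2, 5, 9, 12, and 14 give a − d ≥ -3, d − c ≥ -2, c − b ≥ 3, b − e ≥ 2, e − a ≥ 2.
Adding all 5 inequalities: the left sides telescope to 0, and the right sides sum to (-3) + (-2) + 3 + 2 + 2 = 2. So 0 ≥ 2, which is false.

Unsatisfiable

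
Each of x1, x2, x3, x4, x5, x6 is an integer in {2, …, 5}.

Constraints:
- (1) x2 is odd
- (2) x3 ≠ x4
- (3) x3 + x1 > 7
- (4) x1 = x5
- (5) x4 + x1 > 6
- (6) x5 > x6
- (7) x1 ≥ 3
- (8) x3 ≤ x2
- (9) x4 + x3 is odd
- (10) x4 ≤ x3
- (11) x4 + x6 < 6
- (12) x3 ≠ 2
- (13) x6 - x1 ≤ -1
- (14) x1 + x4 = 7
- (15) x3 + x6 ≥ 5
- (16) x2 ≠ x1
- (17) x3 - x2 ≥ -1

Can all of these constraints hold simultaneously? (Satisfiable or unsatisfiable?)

The assignment x1 = 5, x2 = 3, x3 = 3, x4 = 2, x5 = 5, x6 = 3 works:
  constraint 3 holds since x3 + x1 = 8.
  constraint 5 holds since x4 + x1 = 7.
  constraint 11 holds since x4 + x6 = 5.
The rest check out directly.

Satisfiable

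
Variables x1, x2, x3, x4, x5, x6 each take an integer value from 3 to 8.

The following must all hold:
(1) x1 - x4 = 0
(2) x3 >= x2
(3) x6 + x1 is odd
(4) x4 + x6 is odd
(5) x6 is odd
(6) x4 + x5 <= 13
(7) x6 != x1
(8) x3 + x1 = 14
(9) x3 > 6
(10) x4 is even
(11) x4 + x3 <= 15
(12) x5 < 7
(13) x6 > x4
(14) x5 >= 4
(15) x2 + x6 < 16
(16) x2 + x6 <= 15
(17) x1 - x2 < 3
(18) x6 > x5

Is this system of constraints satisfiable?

Satisfiable

Take x1 = 6, x2 = 6, x3 = 8, x4 = 6, x5 = 6, x6 = 7. Then constraint 1: x1 - x4 = 0; constraint 6: x4 + x5 = 12; constraint 8: x3 + x1 = 14, and every other listed constraint is also met.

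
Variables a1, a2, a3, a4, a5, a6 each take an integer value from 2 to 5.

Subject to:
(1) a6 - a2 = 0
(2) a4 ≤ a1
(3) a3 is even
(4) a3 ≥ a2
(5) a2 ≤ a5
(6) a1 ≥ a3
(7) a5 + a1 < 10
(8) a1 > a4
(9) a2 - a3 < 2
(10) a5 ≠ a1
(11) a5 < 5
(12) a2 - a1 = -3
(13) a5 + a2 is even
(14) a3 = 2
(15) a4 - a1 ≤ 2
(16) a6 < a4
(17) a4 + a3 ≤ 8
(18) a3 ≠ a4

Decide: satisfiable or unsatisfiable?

Satisfiable

Take a1 = 5, a2 = 2, a3 = 2, a4 = 4, a5 = 2, a6 = 2. Then constraint 1: a6 - a2 = 0; constraint 7: a5 + a1 = 7; constraint 9: a2 - a3 = 0, and every other listed constraint is also met.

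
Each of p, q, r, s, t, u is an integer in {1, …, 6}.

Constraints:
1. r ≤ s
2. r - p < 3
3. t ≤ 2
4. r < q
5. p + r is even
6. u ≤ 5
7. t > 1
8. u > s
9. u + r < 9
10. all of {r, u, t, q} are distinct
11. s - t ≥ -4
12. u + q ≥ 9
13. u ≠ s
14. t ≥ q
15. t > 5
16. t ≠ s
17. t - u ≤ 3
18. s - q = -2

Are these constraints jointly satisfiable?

Unsatisfiable

From constraint 6: u ≤ 5. From constraints 3 and 14: q ≤ t ≤ 2. Hence u + q ≤ 7. But constraint 12 requires u + q ≥ 9, and 9 > 7. Contradiction.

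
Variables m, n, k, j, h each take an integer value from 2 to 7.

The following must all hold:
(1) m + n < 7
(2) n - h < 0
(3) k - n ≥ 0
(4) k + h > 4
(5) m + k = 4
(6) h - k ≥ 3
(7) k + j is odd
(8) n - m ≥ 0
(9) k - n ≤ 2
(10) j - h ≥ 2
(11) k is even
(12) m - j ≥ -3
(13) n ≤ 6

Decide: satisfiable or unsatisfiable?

Unsatisfiable

Constraints 3, 6, 8, 10, and 12 give h − k ≥ 3, k − n ≥ 0, n − m ≥ 0, m − j ≥ -3, j − h ≥ 2.
Adding all 5 inequalities: the left sides telescope to 0, and the right sides sum to 3 + 0 + 0 + (-3) + 2 = 2. So 0 ≥ 2, which is false.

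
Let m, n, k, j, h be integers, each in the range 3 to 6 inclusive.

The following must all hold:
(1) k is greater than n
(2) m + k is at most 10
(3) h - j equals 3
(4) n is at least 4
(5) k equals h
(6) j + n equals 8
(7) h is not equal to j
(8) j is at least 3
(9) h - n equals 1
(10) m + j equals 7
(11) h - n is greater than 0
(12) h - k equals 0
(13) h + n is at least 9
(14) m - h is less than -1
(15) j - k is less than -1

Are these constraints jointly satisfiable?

Take m = 4, n = 5, k = 6, j = 3, h = 6. Then constraint 2: m + k = 10; constraint 3: h - j = 3, and every other listed constraint is also met.

Satisfiable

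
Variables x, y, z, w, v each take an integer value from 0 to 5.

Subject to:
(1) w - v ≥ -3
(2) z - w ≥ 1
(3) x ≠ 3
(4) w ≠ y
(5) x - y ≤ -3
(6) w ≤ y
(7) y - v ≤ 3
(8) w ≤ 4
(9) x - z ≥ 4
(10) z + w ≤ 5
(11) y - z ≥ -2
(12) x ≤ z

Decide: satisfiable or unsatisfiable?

Unsatisfiable

Constraints 1, 2, 5, 7, and 9 give x − z ≥ 4, z − w ≥ 1, w − v ≥ -3, v − y ≥ -3, y − x ≥ 3.
Adding all 5 inequalities: the left sides telescope to 0, and the right sides sum to 4 + 1 + (-3) + (-3) + 3 = 2. So 0 ≥ 2, which is false.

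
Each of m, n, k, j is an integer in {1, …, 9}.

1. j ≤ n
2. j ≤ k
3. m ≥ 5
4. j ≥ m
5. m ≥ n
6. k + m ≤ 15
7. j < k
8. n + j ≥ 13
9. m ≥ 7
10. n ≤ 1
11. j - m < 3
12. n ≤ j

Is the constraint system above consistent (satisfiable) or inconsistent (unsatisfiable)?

Unsatisfiable

From constraints 4 and 9: j ≥ m and m ≥ 7, so j ≥ 7. From constraints 1 and 10: j ≤ n and n ≤ 1, so j ≤ 1. But 1 < 7, so no value of j works.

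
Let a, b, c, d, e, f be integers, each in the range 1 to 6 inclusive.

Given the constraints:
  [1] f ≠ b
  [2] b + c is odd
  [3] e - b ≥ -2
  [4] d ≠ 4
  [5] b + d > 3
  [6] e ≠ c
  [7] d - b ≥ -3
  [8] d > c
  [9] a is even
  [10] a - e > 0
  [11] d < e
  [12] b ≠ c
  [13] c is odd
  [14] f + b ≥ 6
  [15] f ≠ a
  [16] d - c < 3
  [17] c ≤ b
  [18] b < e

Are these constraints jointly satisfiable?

One satisfying assignment is a = 6, b = 4, c = 1, d = 2, e = 5, f = 2.
For the less obvious constraints — constraint 3: e - b = 1; constraint 5: b + d = 6; constraint 7: d - b = -2 — and the others hold by inspection.

Satisfiable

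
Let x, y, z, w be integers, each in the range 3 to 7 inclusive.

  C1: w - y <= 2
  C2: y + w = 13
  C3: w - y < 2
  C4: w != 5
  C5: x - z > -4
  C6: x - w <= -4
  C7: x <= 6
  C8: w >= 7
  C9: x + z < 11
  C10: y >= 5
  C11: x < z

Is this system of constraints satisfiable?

Satisfiable

Setting (x, y, z, w) = (3, 6, 5, 7) satisfies everything: constraint 1: w - y = 1; constraint 2: y + w = 13; constraint 3: w - y = 1, and the others follow.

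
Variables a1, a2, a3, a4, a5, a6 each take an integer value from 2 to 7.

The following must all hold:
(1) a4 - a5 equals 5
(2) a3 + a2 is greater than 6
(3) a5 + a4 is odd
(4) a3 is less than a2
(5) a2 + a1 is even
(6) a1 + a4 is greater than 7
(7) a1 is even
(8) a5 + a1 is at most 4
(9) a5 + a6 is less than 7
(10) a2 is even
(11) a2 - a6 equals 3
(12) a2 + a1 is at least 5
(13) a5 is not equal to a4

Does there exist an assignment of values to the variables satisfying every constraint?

Take a1 = 2, a2 = 6, a3 = 2, a4 = 7, a5 = 2, a6 = 3. Then constraint 1: a4 - a5 = 5; constraint 2: a3 + a2 = 8, and every other listed constraint is also met.

Satisfiable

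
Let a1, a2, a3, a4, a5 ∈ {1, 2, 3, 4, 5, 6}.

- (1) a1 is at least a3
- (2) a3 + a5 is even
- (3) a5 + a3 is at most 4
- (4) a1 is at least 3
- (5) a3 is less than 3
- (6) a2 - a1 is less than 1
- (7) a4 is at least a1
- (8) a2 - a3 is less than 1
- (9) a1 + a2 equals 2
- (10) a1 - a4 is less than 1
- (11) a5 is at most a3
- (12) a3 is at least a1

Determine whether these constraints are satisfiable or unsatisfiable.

Unsatisfiable

From constraints 4 and 12: a3 ≥ a1 and a1 ≥ 3, so a3 ≥ 3. From constraint 5: a3 ≤ 2. But 2 < 3, so no value of a3 works.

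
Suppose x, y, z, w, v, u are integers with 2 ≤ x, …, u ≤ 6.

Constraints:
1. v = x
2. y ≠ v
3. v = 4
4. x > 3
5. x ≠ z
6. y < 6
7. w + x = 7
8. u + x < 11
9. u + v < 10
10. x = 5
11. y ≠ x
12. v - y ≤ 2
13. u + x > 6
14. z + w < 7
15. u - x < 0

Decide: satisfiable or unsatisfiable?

Unsatisfiable

Constraint 3 fixes v = 4 and constraint 10 fixes x = 5, but constraint 1 requires v = x. Since 4 ≠ 5, contradiction.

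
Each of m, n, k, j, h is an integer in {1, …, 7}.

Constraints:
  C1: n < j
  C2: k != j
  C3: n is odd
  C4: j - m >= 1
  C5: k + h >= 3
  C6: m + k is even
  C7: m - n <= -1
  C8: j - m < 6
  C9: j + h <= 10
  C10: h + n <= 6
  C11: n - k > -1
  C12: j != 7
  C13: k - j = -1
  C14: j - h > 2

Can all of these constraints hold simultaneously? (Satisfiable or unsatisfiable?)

Satisfiable

Setting (m, n, k, j, h) = (3, 5, 5, 6, 1) satisfies everything: constraint 4: j - m = 3; constraint 5: k + h = 6, and the others follow.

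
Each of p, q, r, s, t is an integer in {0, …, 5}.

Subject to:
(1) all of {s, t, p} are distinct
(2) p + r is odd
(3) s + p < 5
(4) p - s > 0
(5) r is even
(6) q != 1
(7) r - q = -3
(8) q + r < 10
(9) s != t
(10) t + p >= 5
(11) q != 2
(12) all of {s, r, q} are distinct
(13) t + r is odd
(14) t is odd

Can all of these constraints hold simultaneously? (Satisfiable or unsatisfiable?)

Satisfiable

Take p = 3, q = 5, r = 2, s = 1, t = 5. Then constraint 3: s + p = 4; constraint 4: p - s = 2; constraint 7: r - q = -3, and every other listed constraint is also met.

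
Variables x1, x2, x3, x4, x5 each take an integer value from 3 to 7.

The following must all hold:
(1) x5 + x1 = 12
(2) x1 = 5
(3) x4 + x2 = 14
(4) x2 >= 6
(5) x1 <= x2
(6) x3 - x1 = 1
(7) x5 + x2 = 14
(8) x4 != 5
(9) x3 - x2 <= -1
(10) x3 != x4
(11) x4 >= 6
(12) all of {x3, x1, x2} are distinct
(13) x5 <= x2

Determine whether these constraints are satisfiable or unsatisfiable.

Satisfiable

Try x1 = 5, x2 = 7, x3 = 6, x4 = 7, x5 = 7.
Check constraint 1: x5 + x1 = 12; constraint 3: x4 + x2 = 14; constraint 6: x3 - x1 = 1. The remaining constraints are straightforward to verify.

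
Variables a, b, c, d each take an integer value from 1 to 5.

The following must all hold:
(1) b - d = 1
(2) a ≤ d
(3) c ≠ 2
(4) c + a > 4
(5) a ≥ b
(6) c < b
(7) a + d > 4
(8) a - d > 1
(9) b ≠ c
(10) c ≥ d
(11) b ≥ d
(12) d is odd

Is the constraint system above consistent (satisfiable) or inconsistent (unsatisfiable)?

Constraints 2, 5, 6, and 10 give b ≤ a, a ≤ d, d ≤ c, c < b. Chaining: b ≤ a ≤ d ≤ c < b, which forces b < b — impossible.

Unsatisfiable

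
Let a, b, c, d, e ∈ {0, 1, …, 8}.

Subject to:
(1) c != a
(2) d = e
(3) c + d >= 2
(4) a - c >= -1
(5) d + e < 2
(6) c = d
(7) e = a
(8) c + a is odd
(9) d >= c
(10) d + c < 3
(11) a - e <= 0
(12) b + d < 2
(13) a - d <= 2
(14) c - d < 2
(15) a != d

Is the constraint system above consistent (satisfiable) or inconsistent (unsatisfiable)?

Unsatisfiable

From constraints 2, 6, and 7, c = d = e = a, so c = a. But constraint 1 says c ≠ a. Contradiction.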